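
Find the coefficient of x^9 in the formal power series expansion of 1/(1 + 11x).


Write 1/(1 + c x) = 1/(1 - (-c) x) and apply the geometric-series identity
1/(1 - y) = sum_{k>=0} y^k to get 1/(1 + c x) = sum_{k>=0} (-c)^k x^k.
So the coefficient of x^k is (-c)^k = (-1)^k * c^k.
Here c = 11 and k = 9:
(-11)^9 = -1 * 2357947691 = -2357947691

-2357947691


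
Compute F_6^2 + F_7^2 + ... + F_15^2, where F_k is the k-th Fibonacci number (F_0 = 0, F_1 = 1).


There is a standard identity sum_{k=0}^{N} F_k^2 = F_N * F_{N+1} (proved inductively from the telescoping relation F_k^2 = F_k F_{k+1} - F_{k-1} F_k). Then
sum_{k=6}^{15} F_k^2 = F_15 F_16 - F_5 F_6.
Computing: F_15 = 610, F_16 = 987, F_5 = 5, F_6 = 8.
Sum = 610 * 987 - 5 * 8 = 602030.

602030


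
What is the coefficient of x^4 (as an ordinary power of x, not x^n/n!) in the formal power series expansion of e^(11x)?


The exponential series is e^y = sum_{k>=0} y^k / k!. Substituting y = 11x gives
e^(11x) = sum_{k>=0} 11^k x^k / k!.
So the coefficient of x^n is a^n/n! with a = 11, n = 4:
11^4 / 4! = 14641/24 = 14641/24

14641/24


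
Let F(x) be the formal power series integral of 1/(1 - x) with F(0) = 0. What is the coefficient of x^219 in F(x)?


1/(1 - x) = sum_{k>=0} x^k. Integrating termwise and using F(0) = 0 gives
F(x) = sum_{k>=0} x^(k+1) / (k+1) = sum_{m>=1} x^m / m = -ln(1 - x).
So the coefficient of x^219 is 1/219 = 1/219.

1/219


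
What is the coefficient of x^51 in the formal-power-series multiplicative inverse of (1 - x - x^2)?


Let the inverse be f(x) = sum_{k>=0} a_k x^k. From f(x) * (1 - x - x^2) = 1 and matching coefficients:
 x^0: a_0 = 1.
 x^1: a_1 - a_0 = 0, so a_1 = 1.
 x^k (k >= 2): a_k - a_{k-1} - a_{k-2} = 0, i.e. a_k = a_{k-1} + a_{k-2}.
This is the Fibonacci-type recurrence shifted so that a_0 = a_1 = 1.
Iterating: a_0=1, a_1=1, a_2=2, a_3=3, a_4=5, a_5=8, a_6=13, a_7=21, a_8=34, a_9=55, ...
a_51 = 32951280099.

32951280099


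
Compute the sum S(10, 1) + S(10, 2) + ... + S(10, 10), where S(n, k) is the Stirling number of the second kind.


By definition, S(n, k) counts partitions of an n-set into exactly k nonempty blocks.
Computing row n = 10 for k = 1..10:
S(10, k): 1, 511, 9330, 34105, 42525, 22827, 5880, 750, 45, 1
Sum = 115975. (This equals Bell_10 since the sum runs over all k.)

115975


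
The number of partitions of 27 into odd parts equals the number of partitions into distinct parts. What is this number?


Computing partitions of 27 into odd parts (1, 3, 5, ...):
Using the generating function prod_{k>=0} 1/(1-x^(2k+1)),
the count is 192

192


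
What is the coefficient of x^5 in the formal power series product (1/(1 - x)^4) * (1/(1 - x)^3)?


Combine the factors: (1/(1 - x)^4) * (1/(1 - x)^3) = 1/(1 - x)^7.
Then use 1/(1 - x)^r = sum_{k>=0} C(k + r - 1, r - 1) x^k with r = 7 and k = 5:
C(11, 6) = 462.

462


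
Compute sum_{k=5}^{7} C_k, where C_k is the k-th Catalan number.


C_5 through C_7: 42, 132, 429
Sum = 42 + 132 + 429
= 603

603


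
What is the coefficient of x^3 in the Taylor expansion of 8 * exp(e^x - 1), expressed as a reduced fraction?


exp(e^x - 1) = sum_{k>=0} Bell_k x^k / k!, where Bell_k is the k-th Bell number.
So the coefficient of x^3 is 8 * Bell_3 / 3!.
Computing: Bell_3 = 5 and 3! = 6, giving
8 * 5/6 = 20/3.

20/3


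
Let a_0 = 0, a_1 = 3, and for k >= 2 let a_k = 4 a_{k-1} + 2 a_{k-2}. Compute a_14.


Iterating the recurrence forward:
a_0 = 0
a_1 = 3
a_2 = 4*3 + 2*0 = 12
a_3 = 4*12 + 2*3 = 54
a_4 = 4*54 + 2*12 = 240
a_5 = 4*240 + 2*54 = 1068
a_6 = 4*1068 + 2*240 = 4752
a_7 = 4*4752 + 2*1068 = 21144
a_8 = 4*21144 + 2*4752 = 94080
a_9 = 4*94080 + 2*21144 = 418608
a_10 = 4*418608 + 2*94080 = 1862592
a_11 = 4*1862592 + 2*418608 = 8287584
a_12 = 4*8287584 + 2*1862592 = 36875520
a_13 = 4*36875520 + 2*8287584 = 164077248
a_14 = 4*164077248 + 2*36875520 = 730060032
So a_14 = 730060032.

730060032


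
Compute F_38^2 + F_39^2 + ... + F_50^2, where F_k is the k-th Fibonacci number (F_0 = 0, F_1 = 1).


There is a standard identity sum_{k=0}^{N} F_k^2 = F_N * F_{N+1} (proved inductively from the telescoping relation F_k^2 = F_k F_{k+1} - F_{k-1} F_k). Then
sum_{k=38}^{50} F_k^2 = F_50 F_51 - F_37 F_38.
Computing: F_50 = 12586269025, F_51 = 20365011074, F_37 = 24157817, F_38 = 39088169.
Sum = 12586269025 * 20365011074 - 24157817 * 39088169 = 256318563789634615777.

256318563789634615777


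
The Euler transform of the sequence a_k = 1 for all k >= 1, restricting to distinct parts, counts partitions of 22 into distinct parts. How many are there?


Partitions of 22 into distinct parts can be computed via generating function.
Product (1+x)(1+x^2)(1+x^3)...
The coefficient of x^22 = 89

89


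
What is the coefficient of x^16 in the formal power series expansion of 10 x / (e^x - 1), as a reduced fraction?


The exponential generating function for Bernoulli numbers is
x / (e^x - 1) = sum_{k>=0} B_k x^k / k!.
So the coefficient of x^16 in 10 x / (e^x - 1) is 10 B_16 / 16!.
Computing: B_16 = -3617/510, 16! = 20922789888000, giving
10 * -3617/510 / 20922789888000 = -3617/1067062284288000.

-3617/1067062284288000


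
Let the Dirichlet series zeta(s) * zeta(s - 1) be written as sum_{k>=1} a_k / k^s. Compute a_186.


Convolution gives a_k = sum_{d | k} d * 1 = sum_{d | k} d = sigma(k), the sum of positive divisors of k.
For k = 186, the divisors are 1, 2, 3, 6, 31, 62, 93, 186, so
sigma(186) = 1 + 2 + 3 + 6 + 31 + 62 + 93 + 186 = 384.

384


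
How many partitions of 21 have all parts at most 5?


Using the generating function (1-x)^(-1)(1-x^2)^(-1)...(1-x^5)^(-1),
the coefficient of x^21 counts these restricted partitions.
Result = 221

221


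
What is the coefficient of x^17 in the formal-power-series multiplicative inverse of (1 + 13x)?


The inverse is 1/(1 + 13x). Apply the geometric identity 1/(1 - y) = sum_{k>=0} y^k with y = -13x:
1/(1 + 13x) = sum_{k>=0} (-13)^k x^k.
So the coefficient of x^17 is (-13)^17 = -8650415919381337933.

-8650415919381337933


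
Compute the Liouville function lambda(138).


The Liouville function is lambda(k) = (-1)^Omega(k), where Omega(k) counts the prime factors of k with multiplicity.
Factoring: 138 = 2 * 3 * 23, so Omega(138) = 3.
lambda(138) = (-1)^3 = -1.

-1


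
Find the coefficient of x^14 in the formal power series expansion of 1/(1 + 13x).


Write 1/(1 + c x) = 1/(1 - (-c) x) and apply the geometric-series identity
1/(1 - y) = sum_{k>=0} y^k to get 1/(1 + c x) = sum_{k>=0} (-c)^k x^k.
So the coefficient of x^k is (-c)^k = (-1)^k * c^k.
Here c = 13 and k = 14:
(-13)^14 = 1 * 3937376385699289 = 3937376385699289

3937376385699289


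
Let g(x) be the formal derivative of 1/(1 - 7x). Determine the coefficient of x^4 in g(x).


Differentiate termwise: d/dx sum_{k>=0} 7^k x^k = sum_{k>=1} k 7^k x^(k-1) = sum_{j>=0} (j+1) 7^(j+1) x^j.
Equivalently, d/dx [1/(1 - 7x)] = 7/(1 - 7x)^2.
For j = 4: 5 * 7^5 = 5 * 16807 = 84035.

84035


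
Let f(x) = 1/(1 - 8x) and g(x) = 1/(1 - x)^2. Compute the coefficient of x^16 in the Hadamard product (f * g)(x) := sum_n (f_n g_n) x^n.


f has coefficients f_k = 8^k. For g = 1/(1 - x)^2 the coefficient is g_k = C(k + 1, 1) = k + 1. The Hadamard coefficient is (f * g)_k = 8^k * (k + 1).
For k = 16: 8^16 * 17 = 281474976710656 * 17 = 4785074604081152.

4785074604081152


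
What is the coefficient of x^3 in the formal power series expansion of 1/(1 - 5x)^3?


The general identity 1/(1 - c x)^r = sum_{k>=0} c^k C(k + r - 1, r - 1) x^k follows by substituting y = c x into 1/(1 - y)^r = sum_{k>=0} C(k + r - 1, r - 1) y^k.
For c = 5, r = 3, k = 3:
5^3 * C(5, 2) = 125 * 10 = 1250.

1250


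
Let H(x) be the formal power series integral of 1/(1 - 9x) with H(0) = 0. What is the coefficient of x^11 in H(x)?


1/(1 - 9x) = sum_{k>=0} 9^k x^k. Integrating termwise with H(0) = 0:
H(x) = sum_{k>=0} 9^k x^(k+1) / (k+1) = sum_{m>=1} 9^(m-1) x^m / m.
For m = 11: 9^10/11 = 3486784401/11 = 3486784401/11.

3486784401/11


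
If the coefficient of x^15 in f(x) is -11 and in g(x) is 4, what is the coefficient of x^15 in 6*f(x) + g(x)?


Scalar multiplication scales coefficients: 6 * -11 = -66.
Then add the g coefficient: -66 + 4
= -62

-62


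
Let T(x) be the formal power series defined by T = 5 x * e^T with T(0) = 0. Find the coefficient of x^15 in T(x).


Apply the Lagrange inversion formula: if T = 5 x * phi(T) with phi(t) = e^t, then
[x^n] T = 5^n * (1/n) [t^(n-1)] phi(t)^n = 5^n * (1/n) [t^(n-1)] e^(n t) = 5^n * (1/n) * n^(n-1) / (n-1)! = 5^n * n^(n-1) / n!.
When c = 1 this is the Cayley count of rooted labeled trees on n vertices, divided by n!.
For n = 15: 5^15 * 15^14 / 15! = 30517578125 * 29192926025390625/1307674368000 = 9776651859283447265625/14350336.

9776651859283447265625/14350336


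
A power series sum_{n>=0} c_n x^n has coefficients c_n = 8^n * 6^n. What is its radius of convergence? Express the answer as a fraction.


By the root test (Cauchy-Hadamard), the radius is R = 1 / limsup_n |c_n|^(1/n).
Here |c_n|^(1/n) = (8^n * 6^n)^(1/n) = 8 * 6 = 48 for all n.
So R = 1/48 = 1/48.

1/48


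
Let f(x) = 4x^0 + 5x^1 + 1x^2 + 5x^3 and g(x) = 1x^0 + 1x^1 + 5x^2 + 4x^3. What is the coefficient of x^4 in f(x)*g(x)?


Cauchy product at x^4:
5*4 + 1*5 + 5*1
= 30

30


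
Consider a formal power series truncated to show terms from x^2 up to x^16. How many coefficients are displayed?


From x^2 to x^16 inclusive, the count is 16 - 2 + 1 = 15.

15


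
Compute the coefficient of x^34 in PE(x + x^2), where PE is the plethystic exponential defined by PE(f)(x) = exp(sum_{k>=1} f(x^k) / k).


With f(x) = x + x^2, the exponent is sum_{k>=1} (x^k + x^(2k)) / k = -ln(1 - x) - ln(1 - x^2). Exponentiating:
PE(x + x^2) = 1 / ((1 - x)(1 - x^2)).
This is the generating function for partitions of n into parts of size 1 or 2. The number of 2's can be any j in 0..17, and the rest are 1's, so
[x^34] = floor(34/2) + 1 = 18.

18


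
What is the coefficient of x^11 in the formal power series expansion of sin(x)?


The Maclaurin series is sin(t) = sum_{k>=0} (-1)^k t^(2k+1) / (2k+1)!, so substituting t = x, only odd powers of x are nonzero, with coefficient of x^(2k+1) equal to (-1)^k / (2k+1)!.
Write 11 = 2*5 + 1, giving the coefficient (-1)^5 / 11! = -1/39916800 = -1/39916800.

-1/39916800


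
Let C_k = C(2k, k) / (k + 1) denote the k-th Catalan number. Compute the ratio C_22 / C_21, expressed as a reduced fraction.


Using C_k = (2k)! / (k! (k+1)!), the ratio C_{k+1}/C_k simplifies to
C_{k+1}/C_k = [(2k+2)! / ((k+1)! (k+2)!)] * [k! (k+1)! / (2k)!]
 = (2k+2)(2k+1) / ((k+1)(k+2)) = 2(2k+1) / (k+2).
For k = 21: 2(2*21 + 1) / (21 + 2) = 86/23 = 86/23.

86/23


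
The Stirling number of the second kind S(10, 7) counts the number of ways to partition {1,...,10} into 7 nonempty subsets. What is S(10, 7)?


Using the explicit formula S(n,k) = (1/k!) sum_{j=0}^{k} (-1)^(k-j) C(k,j) j^n:
S(10, 7) = 5880
Equivalently, S(n,k) is n! times the coefficient of x^n in the EGF (e^x - 1)^k / k!.

5880


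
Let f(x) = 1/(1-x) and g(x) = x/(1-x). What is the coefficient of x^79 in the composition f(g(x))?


First simplify the composition: f(g(x)) = 1/(1 - x/(1-x)) = (1-x)/((1-x) - x) = (1-x)/(1-2x).
Now extract the coefficient. Write (1-x)/(1-2x) = 1/(1-2x) - x/(1-2x).
The coefficient of x^n in 1/(1-2x) is 2^n, and in x/(1-2x) is 2^(n-1) (for n >= 1).
So the coefficient of x^79 is 2^79 - 2^78 = 604462909807314587353088 - 302231454903657293676544 = 302231454903657293676544.

302231454903657293676544


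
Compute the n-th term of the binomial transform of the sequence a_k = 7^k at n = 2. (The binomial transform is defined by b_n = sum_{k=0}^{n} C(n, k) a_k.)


With a_k = 7^k, b_n = sum_{k=0}^{n} C(n, k) 7^k = (1 + 7)^n by the binomial theorem.
For n = 2: (1 + 7)^2 = 8^2 = 64.

64


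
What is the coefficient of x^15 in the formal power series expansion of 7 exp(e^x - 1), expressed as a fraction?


exp(e^x - 1) is the exponential generating function for the Bell numbers Bell_k: exp(e^x - 1) = sum_{k>=0} Bell_k x^k / k!.
So the coefficient of x^15 in 7 exp(e^x - 1) is 7 Bell_15 / 15!.
Computing: Bell_15 = 1382958545 and 15! = 1307674368000, giving
7 * 1382958545/1307674368000 = 276591709/37362124800.

276591709/37362124800


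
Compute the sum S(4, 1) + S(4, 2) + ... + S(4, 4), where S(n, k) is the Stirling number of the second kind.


By definition, S(n, k) counts partitions of an n-set into exactly k nonempty blocks.
Computing row n = 4 for k = 1..4:
S(4, k): 1, 7, 6, 1
Sum = 15. (This equals Bell_4 since the sum runs over all k.)

15


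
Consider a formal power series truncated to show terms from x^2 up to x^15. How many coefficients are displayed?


From x^2 to x^15 inclusive, the count is 15 - 2 + 1 = 14.

14


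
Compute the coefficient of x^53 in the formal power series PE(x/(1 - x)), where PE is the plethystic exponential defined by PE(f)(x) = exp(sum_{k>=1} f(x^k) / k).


For f(x) = x/(1 - x) we have
sum_{k>=1} f(x^k) / k = sum_{k>=1} (1/k) * x^k / (1 - x^k) = sum_{k, m >= 1} x^(k m) / k,
which after exponentiating simplifies to
PE(x/(1 - x)) = prod_{k>=1} 1 / (1 - x^k).
This is the generating function for the partition function p(n), so the coefficient of x^53 is p(53).
Computing p(53) by dynamic programming over parts 1, 2, ..., 53: p(53) = 329931.

329931


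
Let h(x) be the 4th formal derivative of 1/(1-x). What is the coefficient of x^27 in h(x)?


Differentiating 4 times: d^4/dx^4 [1/(1-x)] = 4!/(1-x)^5.
The expansion 1/(1-x)^5 = sum_{k>=0} C(k+4, 4) x^k, so the coefficient of x^n in 4!/(1-x)^5 is 4! * C(n+4, 4).
For n = 27: 24 * C(31, 4) = 24 * 31465 = 755160

755160


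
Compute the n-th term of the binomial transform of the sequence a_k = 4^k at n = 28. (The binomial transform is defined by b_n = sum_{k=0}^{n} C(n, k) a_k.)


With a_k = 4^k, b_n = sum_{k=0}^{n} C(n, k) 4^k = (1 + 4)^n by the binomial theorem.
For n = 28: (1 + 4)^28 = 5^28 = 37252902984619140625.

37252902984619140625


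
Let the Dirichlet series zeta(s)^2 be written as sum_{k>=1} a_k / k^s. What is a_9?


The Dirichlet convolution of the constant function 1 with itself gives (1 * 1)(k) = sum_{d | k} 1 = d(k), the number of positive divisors of k.
Since zeta(s) = sum_{k>=1} 1/k^s, we have zeta(s)^2 = sum_{k>=1} d(k)/k^s, so a_k = d(k).
For k = 9: the divisors are 1, 3, 9.
Count = 3.

3


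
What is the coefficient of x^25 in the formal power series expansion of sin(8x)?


The Maclaurin series is sin(t) = sum_{k>=0} (-1)^k t^(2k+1) / (2k+1)!, so substituting t = 8x, only odd powers of x are nonzero, with coefficient of x^(2k+1) equal to (-1)^k 8^(2k+1) / (2k+1)!.
Write 25 = 2*12 + 1, giving the coefficient (-1)^12 * 8^25 / 25! = 37778931862957161709568/15511210043330985984000000 = 9007199254740992/3698160658676859375.

9007199254740992/3698160658676859375


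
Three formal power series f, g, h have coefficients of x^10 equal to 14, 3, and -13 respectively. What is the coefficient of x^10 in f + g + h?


Series addition is componentwise:
14 + 3 + -13
= 4

4


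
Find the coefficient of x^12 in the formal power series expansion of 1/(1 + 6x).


Write 1/(1 + c x) = 1/(1 - (-c) x) and apply the geometric-series identity
1/(1 - y) = sum_{k>=0} y^k to get 1/(1 + c x) = sum_{k>=0} (-c)^k x^k.
So the coefficient of x^k is (-c)^k = (-1)^k * c^k.
Here c = 6 and k = 12:
(-6)^12 = 1 * 2176782336 = 2176782336

2176782336


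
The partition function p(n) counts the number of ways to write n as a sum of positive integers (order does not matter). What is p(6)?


Using the generating function prod_{k>=1} 1/(1-x^k), we compute p(6).
By dynamic programming over parts 1 through 6:
p(6) = 11

11


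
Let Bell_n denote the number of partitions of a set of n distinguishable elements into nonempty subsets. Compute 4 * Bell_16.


Bell_16 can be computed from the Bell triangle or from Dobinski's identity Bell_n = (1/e) * sum_{k>=0} k^n / k!.
Computing Bell_16 = 10480142147.
Then 4 * 10480142147 = 41920568588.

41920568588


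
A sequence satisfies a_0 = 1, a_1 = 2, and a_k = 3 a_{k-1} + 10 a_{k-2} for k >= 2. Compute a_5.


The characteristic equation is t^2 - 3 t - 10 = 0, with roots r_1 = 5 and r_2 = -2 (so c_1 = r_1 + r_2, c_2 = -r_1 r_2 as required).
One can use the closed form a_n = A r_1^n + B r_2^n, but direct iteration is more reliable:
a_0 = 1, a_1 = 2, a_2 = 16, a_3 = 68, a_4 = 364, a_5 = 1772.
So a_5 = 1772.

1772


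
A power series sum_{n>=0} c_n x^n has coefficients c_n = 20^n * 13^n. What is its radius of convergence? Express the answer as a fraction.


By the root test (Cauchy-Hadamard), the radius is R = 1 / limsup_n |c_n|^(1/n).
Here |c_n|^(1/n) = (20^n * 13^n)^(1/n) = 20 * 13 = 260 for all n.
So R = 1/260 = 1/260.

1/260


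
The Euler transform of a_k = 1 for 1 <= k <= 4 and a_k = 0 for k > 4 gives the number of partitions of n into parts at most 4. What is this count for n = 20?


Partitions of 20 into parts at most 4:
Using generating function (1-x)^(-1)(1-x^2)^(-1)...(1-x^4)^(-1),
the coefficient of x^20 = 108

108


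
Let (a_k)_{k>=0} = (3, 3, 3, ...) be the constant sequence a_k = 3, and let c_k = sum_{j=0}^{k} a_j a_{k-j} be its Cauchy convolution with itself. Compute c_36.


Since a_j = 3 for all j >= 0, the convolution sum becomes
c_k = sum_{j=0}^{k} 3 * 3 = 9 * (k + 1).
Equivalently, the generating function of (a_k) is 3/(1 - x) and its square is 9/(1 - x)^2 = sum_{k>=0} 9(k + 1) x^k.
For k = 36: 9 * 37 = 333.

333


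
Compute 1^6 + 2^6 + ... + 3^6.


This power sum has a closed form given by Faulhaber's formula
sum_{k=1}^{m} k^p = (1 / (p + 1)) * sum_{j=0}^{p} C(p + 1, j) B_j m^(p + 1 - j),
but for small m direct computation is fastest:
1 + 64 + 729 = 794.

794


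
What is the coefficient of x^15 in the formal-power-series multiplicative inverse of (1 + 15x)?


The inverse is 1/(1 + 15x). Apply the geometric identity 1/(1 - y) = sum_{k>=0} y^k with y = -15x:
1/(1 + 15x) = sum_{k>=0} (-15)^k x^k.
So the coefficient of x^15 is (-15)^15 = -437893890380859375.

-437893890380859375


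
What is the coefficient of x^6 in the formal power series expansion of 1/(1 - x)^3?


The expansion 1/(1 - x)^r = sum_{k>=0} C(k + r - 1, r - 1) x^k follows from the multiset / negative-binomial theorem (or from repeated differentiation of the geometric series).
For r = 3 and k = 6:
C(8, 2) = 40320 / (2 * 720) = 28.

28


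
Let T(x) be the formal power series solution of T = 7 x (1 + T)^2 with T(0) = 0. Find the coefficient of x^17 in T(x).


Apply the Lagrange inversion formula: if T = 7 x * phi(T) with phi(t) = (1 + t)^2, then [x^n] T = 7^n * (1/n) [t^(n-1)] phi(t)^n = 7^n * (1/n) [t^(n-1)] (1 + t)^(2n) = 7^n * (1/n) C(2n, n-1).
Using the identity C(2n, n-1) = C(2n, n) * n / (n+1), the unscaled factor equals C(2n, n) / (n+1) = C_n, the n-th Catalan number.
For n = 17: C_17 = C(34, 17) / 18 = 2333606220/18 = 129644790.
With the 7^17 = 232630513987207 factor, the coefficient is 232630513987207 * 129644790 = 30159334133463514201530.

30159334133463514201530


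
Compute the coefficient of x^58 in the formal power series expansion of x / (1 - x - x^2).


Let f(x) = sum_{k>=0} a_k x^k. Multiplying f(x) * (1 - x - x^2) = x and matching coefficients gives a_0 = 0, a_1 = 1, and a_k = a_{k-1} + a_{k-2} for k >= 2. These are the Fibonacci numbers F_k.
Iterating from F_0 = 0, F_1 = 1:
F_0=0, F_1=1, F_2=1, F_3=2, F_4=3, F_5=5, F_6=8, F_7=13, F_8=21, F_9=34, ...
F_58 = 591286729879.

591286729879


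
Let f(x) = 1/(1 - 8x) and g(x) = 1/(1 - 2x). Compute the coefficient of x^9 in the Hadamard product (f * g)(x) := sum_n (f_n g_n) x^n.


f has coefficients f_k = 8^k and g has coefficients g_k = 2^k, so the Hadamard product has coefficient (f*g)_k = 8^k * 2^k = 16^k.
For k = 9: 16^9 = 68719476736.

68719476736


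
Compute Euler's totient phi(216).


phi(n) counts integers in [1, n] coprime to n. Using the multiplicative formula phi(n) = n * prod_{p | n} (1 - 1/p):
216 = 2^3 * 3^3, so
phi(216) = 216 * (1 - 1/2) * (1 - 1/3) = 72.

72


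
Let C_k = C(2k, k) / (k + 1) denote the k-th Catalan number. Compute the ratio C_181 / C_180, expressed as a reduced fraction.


Using C_k = (2k)! / (k! (k+1)!), the ratio C_{k+1}/C_k simplifies to
C_{k+1}/C_k = [(2k+2)! / ((k+1)! (k+2)!)] * [k! (k+1)! / (2k)!]
 = (2k+2)(2k+1) / ((k+1)(k+2)) = 2(2k+1) / (k+2).
For k = 180: 2(2*180 + 1) / (180 + 2) = 722/182 = 361/91.

361/91


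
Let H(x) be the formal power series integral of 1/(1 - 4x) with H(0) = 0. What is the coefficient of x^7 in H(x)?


1/(1 - 4x) = sum_{k>=0} 4^k x^k. Integrating termwise with H(0) = 0:
H(x) = sum_{k>=0} 4^k x^(k+1) / (k+1) = sum_{m>=1} 4^(m-1) x^m / m.
For m = 7: 4^6/7 = 4096/7 = 4096/7.

4096/7


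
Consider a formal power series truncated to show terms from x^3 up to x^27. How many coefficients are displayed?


From x^3 to x^27 inclusive, the count is 27 - 3 + 1 = 25.

25


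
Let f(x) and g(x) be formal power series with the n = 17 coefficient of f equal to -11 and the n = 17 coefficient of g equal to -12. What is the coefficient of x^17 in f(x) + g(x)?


Addition of formal power series is termwise.
The coefficient of x^17 in f + g = -11 + -12
= -23

-23


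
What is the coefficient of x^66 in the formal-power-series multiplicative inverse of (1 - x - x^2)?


Let the inverse be f(x) = sum_{k>=0} a_k x^k. From f(x) * (1 - x - x^2) = 1 and matching coefficients:
 x^0: a_0 = 1.
 x^1: a_1 - a_0 = 0, so a_1 = 1.
 x^k (k >= 2): a_k - a_{k-1} - a_{k-2} = 0, i.e. a_k = a_{k-1} + a_{k-2}.
This is the Fibonacci-type recurrence shifted so that a_0 = a_1 = 1.
Iterating: a_0=1, a_1=1, a_2=2, a_3=3, a_4=5, a_5=8, a_6=13, a_7=21, a_8=34, a_9=55, ...
a_66 = 44945570212853.

44945570212853


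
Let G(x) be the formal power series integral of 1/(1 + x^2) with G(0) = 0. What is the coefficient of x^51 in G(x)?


1/(1 + x^2) = sum_{j>=0} (-1)^j x^(2j). Integrating termwise with G(0) = 0:
G(x) = sum_{j>=0} (-1)^j x^(2j+1) / (2j+1) = arctan(x).
Only odd powers are nonzero. For x^51 write 51 = 2*25 + 1, giving
(-1)^25 / 51 = -1/51 = -1/51.

-1/51


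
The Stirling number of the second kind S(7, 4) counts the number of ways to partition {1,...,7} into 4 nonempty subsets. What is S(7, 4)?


Using the explicit formula S(n,k) = (1/k!) sum_{j=0}^{k} (-1)^(k-j) C(k,j) j^n:
S(7, 4) = 350
Equivalently, S(n,k) is n! times the coefficient of x^n in the EGF (e^x - 1)^k / k!.

350


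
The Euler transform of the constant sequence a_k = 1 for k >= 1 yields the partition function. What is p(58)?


The Euler transform converts the sequence a_k = 1 into the number of integer partitions.
Using the recurrence or dynamic programming:
p(58) = 715220

715220


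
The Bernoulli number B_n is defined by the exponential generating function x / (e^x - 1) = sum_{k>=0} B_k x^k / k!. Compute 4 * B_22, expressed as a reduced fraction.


Bernoulli numbers can also be computed recursively via B_0 = 1 and sum_{j=0}^{m} C(m+1, j) B_j = 0 for m >= 1. Odd-index Bernoulli numbers vanish for k >= 3.
Computing B_22 = 854513/138, so 4 * B_22 = 4 * 854513/138 = 1709026/69.

1709026/69


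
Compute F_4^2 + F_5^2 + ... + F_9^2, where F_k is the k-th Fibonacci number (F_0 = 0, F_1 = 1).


There is a standard identity sum_{k=0}^{N} F_k^2 = F_N * F_{N+1} (proved inductively from the telescoping relation F_k^2 = F_k F_{k+1} - F_{k-1} F_k). Then
sum_{k=4}^{9} F_k^2 = F_9 F_10 - F_3 F_4.
Computing: F_9 = 34, F_10 = 55, F_3 = 2, F_4 = 3.
Sum = 34 * 55 - 2 * 3 = 1864.

1864


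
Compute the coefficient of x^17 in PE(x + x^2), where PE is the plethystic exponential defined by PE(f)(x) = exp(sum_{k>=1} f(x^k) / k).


With f(x) = x + x^2, the exponent is sum_{k>=1} (x^k + x^(2k)) / k = -ln(1 - x) - ln(1 - x^2). Exponentiating:
PE(x + x^2) = 1 / ((1 - x)(1 - x^2)).
This is the generating function for partitions of n into parts of size 1 or 2. The number of 2's can be any j in 0..8, and the rest are 1's, so
[x^17] = floor(17/2) + 1 = 9.

9


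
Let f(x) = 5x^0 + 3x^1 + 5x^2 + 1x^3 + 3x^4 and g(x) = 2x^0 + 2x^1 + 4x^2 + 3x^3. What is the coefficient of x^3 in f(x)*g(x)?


Cauchy product at x^3:
5*3 + 3*4 + 5*2 + 1*2
= 39

39


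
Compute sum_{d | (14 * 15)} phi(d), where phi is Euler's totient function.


First, 14 * 15 = 210. One classical identity is sum_{d | n} phi(d) = n (each k in [1, n] has a unique gcd with n, and among the k's with gcd(k, n) = n/d there are phi(d) of them). So the sum equals 210. We also verify directly:
Divisors of 210: 1, 2, 3, 5, 6, 7, 10, 14, 15, 21, 30, 35, 42, 70, 105, 210.
phi values: 1, 1, 2, 4, 2, 6, 4, 6, 8, 12, 8, 24, 12, 24, 48, 48.
Sum = 210.

210


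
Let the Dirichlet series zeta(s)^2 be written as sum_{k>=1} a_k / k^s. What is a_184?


The Dirichlet convolution of the constant function 1 with itself gives (1 * 1)(k) = sum_{d | k} 1 = d(k), the number of positive divisors of k.
Since zeta(s) = sum_{k>=1} 1/k^s, we have zeta(s)^2 = sum_{k>=1} d(k)/k^s, so a_k = d(k).
For k = 184: the divisors are 1, 2, 4, 8, 23, 46, 92, 184.
Count = 8.

8


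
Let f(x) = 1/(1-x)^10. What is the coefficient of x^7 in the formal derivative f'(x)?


Differentiate: d/dx [ 1/(1-x)^r ] = r / (1-x)^(r+1).
Here r = 10, so f'(x) = 10 / (1-x)^11.
The expansion of 1/(1-x)^(r+1) has coefficient of x^n equal to C(n+r, r).
So the coefficient of x^7 in f'(x) is
10 * C(17, 10) = 10 * 19448 = 194480

194480


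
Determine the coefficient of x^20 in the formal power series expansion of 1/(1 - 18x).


The geometric series identity gives 1/(1 - c x) = sum_{k>=0} c^k x^k, so the coefficient of x^k is c^k.
Here c = 18 and k = 20.
Computing: 18^20 = 12748236216396078174437376

12748236216396078174437376


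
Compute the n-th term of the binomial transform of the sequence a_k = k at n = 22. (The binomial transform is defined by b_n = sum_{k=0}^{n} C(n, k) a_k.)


With a_k = k, b_n = sum_{k=0}^{n} C(n, k) k. Using k * C(n, k) = n * C(n-1, k-1) gives b_n = n * sum_{k>=1} C(n-1, k-1) = n * 2^(n-1).
For n = 22: 22 * 2^21 = 22 * 2097152 = 46137344.

46137344


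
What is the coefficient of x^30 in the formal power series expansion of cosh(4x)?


The Maclaurin series is cosh(t) = sum_{m>=0} t^(2m) / (2m)!, so substituting t = 4x, only even powers of x are nonzero, with coefficient of x^(2m) equal to 4^(2m) / (2m)!.
For x^30 the coefficient is 4^30/30! = 1152921504606846976/265252859812191058636308480000000 = 17179869184/3952575621190533915703125.

17179869184/3952575621190533915703125


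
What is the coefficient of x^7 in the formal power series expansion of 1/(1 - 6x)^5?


The general identity 1/(1 - c x)^r = sum_{k>=0} c^k C(k + r - 1, r - 1) x^k follows by substituting y = c x into 1/(1 - y)^r = sum_{k>=0} C(k + r - 1, r - 1) y^k.
For c = 6, r = 5, k = 7:
6^7 * C(11, 4) = 279936 * 330 = 92378880.

92378880


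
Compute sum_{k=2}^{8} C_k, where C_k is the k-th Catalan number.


C_2 through C_8: 2, 5, 14, 42, 132, 429, 1430
Sum = 2 + 5 + 14 + 42 + 132 + 429 + 1430
= 2054

2054


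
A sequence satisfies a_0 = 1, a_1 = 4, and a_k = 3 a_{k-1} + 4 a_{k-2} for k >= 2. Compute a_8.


The characteristic equation is t^2 - 3 t - 4 = 0, with roots r_1 = 4 and r_2 = -1 (so c_1 = r_1 + r_2, c_2 = -r_1 r_2 as required).
One can use the closed form a_n = A r_1^n + B r_2^n, but direct iteration is more reliable:
a_0 = 1, a_1 = 4, a_2 = 16, a_3 = 64, a_4 = 256, a_5 = 1024, a_6 = 4096, a_7 = 16384, a_8 = 65536.
So a_8 = 65536.

65536


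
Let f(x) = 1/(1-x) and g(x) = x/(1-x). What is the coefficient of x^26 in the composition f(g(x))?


First simplify the composition: f(g(x)) = 1/(1 - x/(1-x)) = (1-x)/((1-x) - x) = (1-x)/(1-2x).
Now extract the coefficient. Write (1-x)/(1-2x) = 1/(1-2x) - x/(1-2x).
The coefficient of x^n in 1/(1-2x) is 2^n, and in x/(1-2x) is 2^(n-1) (for n >= 1).
So the coefficient of x^26 is 2^26 - 2^25 = 67108864 - 33554432 = 33554432.

33554432


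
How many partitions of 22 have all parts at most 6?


Using the generating function (1-x)^(-1)(1-x^2)^(-1)...(1-x^6)^(-1),
the coefficient of x^22 counts these restricted partitions.
Result = 391

391


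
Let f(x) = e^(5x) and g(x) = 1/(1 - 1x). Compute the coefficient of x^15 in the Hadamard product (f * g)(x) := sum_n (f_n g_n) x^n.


Expanding: f_k = 5^k/k! (from e^(5x)) and g_k = 1^k (from 1/(1 - 1x)). So the Hadamard coefficient (f * g)_k = 5^k 1^k / k! = (5)^k / k!.
For k = 15: 5^15/15! = 30517578125/1307674368000 = 244140625/10461394944.

244140625/10461394944


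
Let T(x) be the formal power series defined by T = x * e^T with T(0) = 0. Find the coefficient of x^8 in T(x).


Apply the Lagrange inversion formula: if T = x * phi(T) with phi(t) = e^t, then
[x^n] T = (1/n) [t^(n-1)] phi(t)^n = (1/n) [t^(n-1)] e^(n t) = (1/n) * n^(n-1) / (n-1)! = n^(n-1) / n!.
When c = 1 this is the Cayley count of rooted labeled trees on n vertices, divided by n!.
For n = 8: 8^7 / 8! = 2097152/40320 = 16384/315.

16384/315


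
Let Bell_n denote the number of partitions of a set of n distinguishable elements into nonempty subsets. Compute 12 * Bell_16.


Bell_16 can be computed from the Bell triangle or from Dobinski's identity Bell_n = (1/e) * sum_{k>=0} k^n / k!.
Computing Bell_16 = 10480142147.
Then 12 * 10480142147 = 125761705764.

125761705764


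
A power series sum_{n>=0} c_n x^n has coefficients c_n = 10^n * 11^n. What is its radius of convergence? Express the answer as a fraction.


By the root test (Cauchy-Hadamard), the radius is R = 1 / limsup_n |c_n|^(1/n).
Here |c_n|^(1/n) = (10^n * 11^n)^(1/n) = 10 * 11 = 110 for all n.
So R = 1/110 = 1/110.

1/110


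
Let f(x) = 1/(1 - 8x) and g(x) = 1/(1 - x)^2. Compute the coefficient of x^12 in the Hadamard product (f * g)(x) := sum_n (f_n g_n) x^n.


f has coefficients f_k = 8^k. For g = 1/(1 - x)^2 the coefficient is g_k = C(k + 1, 1) = k + 1. The Hadamard coefficient is (f * g)_k = 8^k * (k + 1).
For k = 12: 8^12 * 13 = 68719476736 * 13 = 893353197568.

893353197568


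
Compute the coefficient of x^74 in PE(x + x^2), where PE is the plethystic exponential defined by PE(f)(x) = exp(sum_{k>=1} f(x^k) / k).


With f(x) = x + x^2, the exponent is sum_{k>=1} (x^k + x^(2k)) / k = -ln(1 - x) - ln(1 - x^2). Exponentiating:
PE(x + x^2) = 1 / ((1 - x)(1 - x^2)).
This is the generating function for partitions of n into parts of size 1 or 2. The number of 2's can be any j in 0..37, and the rest are 1's, so
[x^74] = floor(74/2) + 1 = 38.

38


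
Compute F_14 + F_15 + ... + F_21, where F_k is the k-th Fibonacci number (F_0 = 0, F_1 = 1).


Use the identity sum_{k=0}^{N} F_k = F_{N+2} - 1 (which follows from F_{k+2} - F_{k+1} = F_k). Then
sum_{k=14}^{21} F_k = (F_{23} - 1) - (F_{15} - 1) = F_{23} - F_{15}.
Computing: F_{23} = 28657, F_{15} = 610, so
Sum = 28657 - 610 = 28047.

28047


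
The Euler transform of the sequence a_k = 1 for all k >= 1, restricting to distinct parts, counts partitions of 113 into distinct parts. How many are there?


Partitions of 113 into distinct parts can be computed via generating function.
Product (1+x)(1+x^2)(1+x^3)...
The coefficient of x^113 = 1274118

1274118


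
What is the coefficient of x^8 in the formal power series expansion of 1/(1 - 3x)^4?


The general identity 1/(1 - c x)^r = sum_{k>=0} c^k C(k + r - 1, r - 1) x^k follows by substituting y = c x into 1/(1 - y)^r = sum_{k>=0} C(k + r - 1, r - 1) y^k.
For c = 3, r = 4, k = 8:
3^8 * C(11, 3) = 6561 * 165 = 1082565.

1082565


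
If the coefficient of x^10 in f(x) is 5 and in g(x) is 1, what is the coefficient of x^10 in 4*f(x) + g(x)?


Scalar multiplication scales coefficients: 4 * 5 = 20.
Then add the g coefficient: 20 + 1
= 21

21


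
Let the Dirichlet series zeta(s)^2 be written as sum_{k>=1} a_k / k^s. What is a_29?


The Dirichlet convolution of the constant function 1 with itself gives (1 * 1)(k) = sum_{d | k} 1 = d(k), the number of positive divisors of k.
Since zeta(s) = sum_{k>=1} 1/k^s, we have zeta(s)^2 = sum_{k>=1} d(k)/k^s, so a_k = d(k).
For k = 29: the divisors are 1, 29.
Count = 2.

2


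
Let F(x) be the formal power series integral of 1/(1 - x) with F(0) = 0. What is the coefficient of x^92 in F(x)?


1/(1 - x) = sum_{k>=0} x^k. Integrating termwise and using F(0) = 0 gives
F(x) = sum_{k>=0} x^(k+1) / (k+1) = sum_{m>=1} x^m / m = -ln(1 - x).
So the coefficient of x^92 is 1/92 = 1/92.

1/92


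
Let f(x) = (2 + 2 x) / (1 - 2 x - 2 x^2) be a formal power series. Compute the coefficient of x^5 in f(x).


Write f(x) = sum_{k>=0} a_k x^k. Multiplying both sides by 1 - 2 x - 2 x^2 gives
(1 - 2 x - 2 x^2) sum_{k>=0} a_k x^k = 2 + 2 x.
Matching coefficients:
 x^0: a_0 = 2
 x^1: a_1 - 2 a_0 = 2  =>  a_1 = 2*2 + 2 = 6
 x^k (k >= 2): a_k = 2 a_{k-1} + 2 a_{k-2}.
Iterating: a_2 = 16, a_3 = 44, a_4 = 120, a_5 = 328.
So the coefficient of x^5 is 328.

328


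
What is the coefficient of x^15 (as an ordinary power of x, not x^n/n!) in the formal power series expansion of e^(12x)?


The exponential series is e^y = sum_{k>=0} y^k / k!. Substituting y = 12x gives
e^(12x) = sum_{k>=0} 12^k x^k / k!.
So the coefficient of x^n is a^n/n! with a = 12, n = 15:
12^15 / 15! = 15407021574586368/1307674368000 = 10319560704/875875

10319560704/875875


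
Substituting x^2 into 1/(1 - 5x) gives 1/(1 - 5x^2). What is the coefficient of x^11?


Since 1/(1 - 5x^2) only has even powers of x,
the coefficient of x^11 (odd) is 0.

0


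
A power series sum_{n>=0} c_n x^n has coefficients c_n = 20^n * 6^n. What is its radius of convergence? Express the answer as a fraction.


By the root test (Cauchy-Hadamard), the radius is R = 1 / limsup_n |c_n|^(1/n).
Here |c_n|^(1/n) = (20^n * 6^n)^(1/n) = 20 * 6 = 120 for all n.
So R = 1/120 = 1/120.

1/120


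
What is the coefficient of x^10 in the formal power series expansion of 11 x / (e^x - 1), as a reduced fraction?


The exponential generating function for Bernoulli numbers is
x / (e^x - 1) = sum_{k>=0} B_k x^k / k!.
So the coefficient of x^10 in 11 x / (e^x - 1) is 11 B_10 / 10!.
Computing: B_10 = 5/66, 10! = 3628800, giving
11 * 5/66 / 3628800 = 1/4354560.

1/4354560


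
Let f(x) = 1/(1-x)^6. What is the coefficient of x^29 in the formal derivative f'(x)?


Differentiate: d/dx [ 1/(1-x)^r ] = r / (1-x)^(r+1).
Here r = 6, so f'(x) = 6 / (1-x)^7.
The expansion of 1/(1-x)^(r+1) has coefficient of x^n equal to C(n+r, r).
So the coefficient of x^29 in f'(x) is
6 * C(35, 6) = 6 * 1623160 = 9738960

9738960


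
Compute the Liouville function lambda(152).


The Liouville function is lambda(k) = (-1)^Omega(k), where Omega(k) counts the prime factors of k with multiplicity.
Factoring: 152 = 2 * 2 * 2 * 19, so Omega(152) = 4.
lambda(152) = (-1)^4 = 1.

1


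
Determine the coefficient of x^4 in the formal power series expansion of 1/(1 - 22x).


The geometric series identity gives 1/(1 - c x) = sum_{k>=0} c^k x^k, so the coefficient of x^k is c^k.
Here c = 22 and k = 4.
Computing: 22^4 = 234256

234256


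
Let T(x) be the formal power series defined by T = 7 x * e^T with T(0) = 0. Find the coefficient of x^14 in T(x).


Apply the Lagrange inversion formula: if T = 7 x * phi(T) with phi(t) = e^t, then
[x^n] T = 7^n * (1/n) [t^(n-1)] phi(t)^n = 7^n * (1/n) [t^(n-1)] e^(n t) = 7^n * (1/n) * n^(n-1) / (n-1)! = 7^n * n^(n-1) / n!.
When c = 1 this is the Cayley count of rooted labeled trees on n vertices, divided by n!.
For n = 14: 7^14 * 14^13 / 14! = 678223072849 * 793714773254144/87178291200 = 5364274478655859603228/868725.

5364274478655859603228/868725


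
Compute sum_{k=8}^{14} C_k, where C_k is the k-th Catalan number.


C_8 through C_14: 1430, 4862, 16796, 58786, 208012, 742900, 2674440
Sum = 1430 + 4862 + 16796 + 58786 + 208012 + 742900 + 2674440
= 3707226

3707226


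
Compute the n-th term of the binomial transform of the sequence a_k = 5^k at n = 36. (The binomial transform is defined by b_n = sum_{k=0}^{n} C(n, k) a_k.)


With a_k = 5^k, b_n = sum_{k=0}^{n} C(n, k) 5^k = (1 + 5)^n by the binomial theorem.
For n = 36: (1 + 5)^36 = 6^36 = 10314424798490535546171949056.

10314424798490535546171949056


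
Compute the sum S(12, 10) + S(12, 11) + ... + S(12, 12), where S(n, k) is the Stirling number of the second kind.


By definition, S(n, k) counts partitions of an n-set into exactly k nonempty blocks.
Computing row n = 12 for k = 10..12:
S(12, k): 1705, 66, 1
Sum = 1772.

1772


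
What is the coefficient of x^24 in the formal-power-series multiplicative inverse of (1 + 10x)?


The inverse is 1/(1 + 10x). Apply the geometric identity 1/(1 - y) = sum_{k>=0} y^k with y = -10x:
1/(1 + 10x) = sum_{k>=0} (-10)^k x^k.
So the coefficient of x^24 is (-10)^24 = 1000000000000000000000000.

1000000000000000000000000


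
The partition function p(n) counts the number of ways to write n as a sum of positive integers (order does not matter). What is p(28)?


Using the generating function prod_{k>=1} 1/(1-x^k), we compute p(28).
By dynamic programming over parts 1 through 28:
p(28) = 3718

3718


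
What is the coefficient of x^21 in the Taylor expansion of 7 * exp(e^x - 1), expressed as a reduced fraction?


exp(e^x - 1) = sum_{k>=0} Bell_k x^k / k!, where Bell_k is the k-th Bell number.
So the coefficient of x^21 is 7 * Bell_21 / 21!.
Computing: Bell_21 = 474869816156751 and 21! = 51090942171709440000, giving
7 * 474869816156751/51090942171709440000 = 158289938718917/2432902008176640000.

158289938718917/2432902008176640000


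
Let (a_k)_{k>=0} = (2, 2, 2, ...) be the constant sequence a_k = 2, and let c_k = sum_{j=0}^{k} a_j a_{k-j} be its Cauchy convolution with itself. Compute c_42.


Since a_j = 2 for all j >= 0, the convolution sum becomes
c_k = sum_{j=0}^{k} 2 * 2 = 4 * (k + 1).
Equivalently, the generating function of (a_k) is 2/(1 - x) and its square is 4/(1 - x)^2 = sum_{k>=0} 4(k + 1) x^k.
For k = 42: 4 * 43 = 172.

172


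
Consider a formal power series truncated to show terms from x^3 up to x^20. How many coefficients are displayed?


From x^3 to x^20 inclusive, the count is 20 - 3 + 1 = 18.

18


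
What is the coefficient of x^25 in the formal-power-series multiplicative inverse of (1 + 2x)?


The inverse is 1/(1 + 2x). Apply the geometric identity 1/(1 - y) = sum_{k>=0} y^k with y = -2x:
1/(1 + 2x) = sum_{k>=0} (-2)^k x^k.
So the coefficient of x^25 is (-2)^25 = -33554432.

-33554432


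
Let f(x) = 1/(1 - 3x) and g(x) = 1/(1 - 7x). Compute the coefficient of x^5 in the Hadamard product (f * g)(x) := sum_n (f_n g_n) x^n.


f has coefficients f_k = 3^k and g has coefficients g_k = 7^k, so the Hadamard product has coefficient (f*g)_k = 3^k * 7^k = 21^k.
For k = 5: 21^5 = 4084101.

4084101


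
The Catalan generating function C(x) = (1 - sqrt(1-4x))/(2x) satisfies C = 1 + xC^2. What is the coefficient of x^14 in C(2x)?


Substituting x -> 2x scales the n-th coefficient by 2^n, so [x^14] C(2x) = 2^14 * C_14.
C_14 = C(2*14, 14)/(15) = 40116600/15 = 2674440.
So 2^14 * 2674440 = 16384 * 2674440 = 43818024960.

43818024960


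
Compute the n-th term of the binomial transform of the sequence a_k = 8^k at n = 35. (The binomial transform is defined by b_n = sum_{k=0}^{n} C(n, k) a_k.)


With a_k = 8^k, b_n = sum_{k=0}^{n} C(n, k) 8^k = (1 + 8)^n by the binomial theorem.
For n = 35: (1 + 8)^35 = 9^35 = 2503155504993241601315571986085849.

2503155504993241601315571986085849


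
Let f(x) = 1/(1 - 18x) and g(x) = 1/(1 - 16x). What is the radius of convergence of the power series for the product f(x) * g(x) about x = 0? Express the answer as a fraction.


The radius of 1/(1 - 18x) is 1/18 (nearest singularity at x = 1/18), and the radius of 1/(1 - 16x) is 1/16.
The product f(x)*g(x) = 1/((1 - 18x)(1 - 16x)) has singularities at both 1/18 and 1/16, so its radius of convergence is the distance to the nearest one:
min(1/18, 1/16) = 1/18.

1/18
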